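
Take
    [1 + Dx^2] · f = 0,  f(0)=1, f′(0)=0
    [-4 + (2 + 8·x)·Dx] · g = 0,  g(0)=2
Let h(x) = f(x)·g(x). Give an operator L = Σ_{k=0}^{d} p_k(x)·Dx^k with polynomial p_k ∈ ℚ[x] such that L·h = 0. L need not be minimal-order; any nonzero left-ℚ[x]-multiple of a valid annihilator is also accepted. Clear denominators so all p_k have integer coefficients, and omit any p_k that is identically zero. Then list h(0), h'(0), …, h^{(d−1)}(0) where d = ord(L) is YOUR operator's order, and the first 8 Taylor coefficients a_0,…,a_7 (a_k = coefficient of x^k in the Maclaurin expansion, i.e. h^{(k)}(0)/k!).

f: a_k = 1, 0, -1/2, 0, 1/24, 0, -1/720, 0, …
g: a_k = 2, 4, -4, 8, -20, 56, -168, 528, …
h₀=f·g: eliminate ⇒ L₀, order ≤ 2·1.
L = (13 + 8·x + 16·x^2) + (-4 - 16·x)·Dx + (1 + 8·x + 16·x^2)·Dx^2  (order 2).
h: a_k = 2, 4, -5, 6, -215/12, 313/6, -56941/360, 90059/180, …
ICs: h(0) = 2, h′(0) = 4.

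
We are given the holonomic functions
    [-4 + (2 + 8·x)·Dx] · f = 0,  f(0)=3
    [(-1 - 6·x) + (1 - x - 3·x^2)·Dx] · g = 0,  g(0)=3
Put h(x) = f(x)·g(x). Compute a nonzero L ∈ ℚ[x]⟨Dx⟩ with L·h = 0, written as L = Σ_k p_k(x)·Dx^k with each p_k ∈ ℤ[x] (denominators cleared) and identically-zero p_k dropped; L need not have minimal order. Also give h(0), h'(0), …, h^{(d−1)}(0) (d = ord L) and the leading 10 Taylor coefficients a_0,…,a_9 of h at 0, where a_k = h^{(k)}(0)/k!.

L = (3 + 8·x + 18·x^2) + (-1 - 3·x + 7·x^2 + 12·x^3)·Dx  (order 1).
h: a_k = 9, 27, 36, 153, 171, 882, 639, 5661, -144, 42579, …
ICs: h(0) = 9.

f: a_k = 3, 6, -6, 12, -30, 84, -252, 792, -2574, 8580, …
g: a_k = 3, 3, 12, 21, 57, 120, 291, 651, 1524, 3477, …
L₀ := L_f ⊗_s L_g (sym. prod.), ord ≤ 1.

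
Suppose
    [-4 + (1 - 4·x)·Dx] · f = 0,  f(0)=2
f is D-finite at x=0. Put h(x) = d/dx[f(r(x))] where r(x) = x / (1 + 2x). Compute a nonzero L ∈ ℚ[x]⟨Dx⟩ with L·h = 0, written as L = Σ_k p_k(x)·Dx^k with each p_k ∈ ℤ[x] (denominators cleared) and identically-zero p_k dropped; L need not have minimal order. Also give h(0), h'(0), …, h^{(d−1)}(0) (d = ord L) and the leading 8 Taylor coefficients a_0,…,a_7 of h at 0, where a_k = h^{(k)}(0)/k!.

f: a_k = 2, 8, 32, 128, 512, 2048, 8192, 32768, …
L₀ from L_f via x↦r, Dx↦r'^{-1}Dx.
h=h₀': d/dx-closure on L₀ ⇒ L.
L = 4 + (-1 + 2·x)·Dx  (order 1).
h: a_k = 8, 32, 96, 256, 640, 1536, 3584, 8192, …
ICs: h(0) = 8.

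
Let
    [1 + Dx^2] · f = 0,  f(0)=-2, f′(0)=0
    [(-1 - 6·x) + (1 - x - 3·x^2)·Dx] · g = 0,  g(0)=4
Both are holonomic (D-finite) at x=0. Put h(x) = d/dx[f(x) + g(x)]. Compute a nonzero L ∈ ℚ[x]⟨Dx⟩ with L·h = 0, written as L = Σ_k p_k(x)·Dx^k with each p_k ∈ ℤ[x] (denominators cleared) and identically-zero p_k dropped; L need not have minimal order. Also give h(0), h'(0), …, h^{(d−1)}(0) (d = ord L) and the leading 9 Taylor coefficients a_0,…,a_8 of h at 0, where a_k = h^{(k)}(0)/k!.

f: a_k = -2, 0, 1, 0, -1/12, 0, 1/360, 0, -1/20160, …
g: a_k = 4, 4, 16, 28, 76, 160, 388, 868, 2032, …
Weyl lclm of L_f,L_g ⇒ L₀ (ord ≤ 3).
Derive L from L₀ (diff closure).
L = (464 + 2522·x + 8618·x^2 + 6330·x^3 + 9630·x^4 + 486·x^5 + 486·x^6) + (-43 - 249·x + 114·x^2 + 559·x^3 + 1500·x^4 + 1863·x^5 + 189·x^6 + 162·x^7)·Dx + (464 + 2522·x + 8618·x^2 + 6330·x^3 + 9630·x^4 + 486·x^5 + 486·x^6)·Dx^2 + (-43 - 249·x + 114·x^2 + 559·x^3 + 1500·x^4 + 1863·x^5 + 189·x^6 + 162·x^7)·Dx^3  (order 3).
h: a_k = 4, 34, 84, 911/3, 800, 139681/60, 6076, 40965119/2520, 41724, …
ICs: h(0) = 4, h′(0) = 34, h′′(0) = 168.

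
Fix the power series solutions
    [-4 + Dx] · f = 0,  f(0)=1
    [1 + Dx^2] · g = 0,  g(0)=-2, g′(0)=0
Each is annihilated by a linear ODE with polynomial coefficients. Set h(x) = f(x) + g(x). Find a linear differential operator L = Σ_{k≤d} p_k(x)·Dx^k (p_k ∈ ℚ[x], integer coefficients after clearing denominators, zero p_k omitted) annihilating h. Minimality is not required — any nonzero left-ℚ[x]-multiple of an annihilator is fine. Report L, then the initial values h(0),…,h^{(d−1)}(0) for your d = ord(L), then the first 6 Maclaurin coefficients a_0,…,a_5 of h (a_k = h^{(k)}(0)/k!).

L = -4 + Dx - 4·Dx^2 + Dx^3  (order 3).
h: a_k = -1, 4, 9, 32/3, 127/12, 128/15, …
ICs: h(0) = -1, h′(0) = 4, h′′(0) = 18.

f: a_k = 1, 4, 8, 32/3, 32/3, 128/15, …
g: a_k = -2, 0, 1, 0, -1/12, 0, …
L₀ := lclm(L_f,L_g); ord L₀ ≤ 1+2.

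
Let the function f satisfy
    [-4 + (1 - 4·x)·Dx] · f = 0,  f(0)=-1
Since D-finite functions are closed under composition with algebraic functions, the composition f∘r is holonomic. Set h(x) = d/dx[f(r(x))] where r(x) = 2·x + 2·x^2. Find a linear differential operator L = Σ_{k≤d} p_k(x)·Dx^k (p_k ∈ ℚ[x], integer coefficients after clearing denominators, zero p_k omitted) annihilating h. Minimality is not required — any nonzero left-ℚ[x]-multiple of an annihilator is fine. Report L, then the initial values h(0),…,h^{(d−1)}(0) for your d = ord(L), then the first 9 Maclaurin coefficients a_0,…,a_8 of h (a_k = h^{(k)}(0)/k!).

f: a_k = -1, -4, -16, -64, -256, -1024, -4096, -16384, -65536, …
Change of var in L_f (x↦r) gives L₀.
h₀' ⇒ L via d/dx closure of L₀.
L = (18 + 48·x + 48·x^2) + (-1 + 6·x + 24·x^2 + 16·x^3)·Dx  (order 1).
h: a_k = -8, -144, -1920, -22784, -253440, -2706432, -28098560, -285769728, -2860941312, …
ICs: h(0) = -8.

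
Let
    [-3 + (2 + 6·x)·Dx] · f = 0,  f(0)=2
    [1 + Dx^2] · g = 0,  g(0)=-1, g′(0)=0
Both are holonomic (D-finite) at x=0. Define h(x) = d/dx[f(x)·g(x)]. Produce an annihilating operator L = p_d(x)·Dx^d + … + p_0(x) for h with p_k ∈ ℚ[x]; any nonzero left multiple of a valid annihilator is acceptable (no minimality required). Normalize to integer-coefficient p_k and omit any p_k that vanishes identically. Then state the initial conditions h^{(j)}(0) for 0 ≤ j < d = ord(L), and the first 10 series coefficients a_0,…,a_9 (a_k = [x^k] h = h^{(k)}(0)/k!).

f: a_k = 2, 3, -9/4, 27/8, -405/64, 1701/128, -15309/512, 72171/1024, -2814669/16384, 14073345/32768, …
g: a_k = -1, 0, 1/2, 0, -1/24, 0, 1/720, 0, -1/40320, 0, …
Product ⇒ symmetric product L₀, ord ≤ 2.
Derive L from L₀ (diff closure).
L = (133 + 2352·x + 4104·x^2 + 1728·x^3 + 1296·x^4) + (276 + 540·x - 1296·x^2 - 1296·x^3)·Dx + (124 + 840·x + 1836·x^2 + 1728·x^3 + 1296·x^4)·Dx^2  (order 2).
h: a_k = -3, 13/2, -45/8, 983/48, -7505/128, 618229/3840, -6878207/15360, 810807791/645120, -4075029579/1146880, 1877501350429/185794560, …
ICs: h(0) = -3, h′(0) = 13/2.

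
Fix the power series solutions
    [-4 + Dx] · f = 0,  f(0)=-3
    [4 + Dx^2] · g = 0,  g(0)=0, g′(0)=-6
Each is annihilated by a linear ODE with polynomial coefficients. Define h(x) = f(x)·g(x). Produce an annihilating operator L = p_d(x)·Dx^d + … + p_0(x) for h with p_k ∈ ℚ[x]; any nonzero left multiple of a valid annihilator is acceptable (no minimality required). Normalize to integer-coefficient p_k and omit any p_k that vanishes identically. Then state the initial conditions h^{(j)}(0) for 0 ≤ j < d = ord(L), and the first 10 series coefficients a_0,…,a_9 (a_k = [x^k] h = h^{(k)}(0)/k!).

f: a_k = -3, -12, -24, -32, -32, -128/5, -256/15, -1024/105, -512/105, -2048/945, …
g: a_k = 0, -6, 0, 4, 0, -4/5, 0, 8/105, 0, -4/945, …
Sym-product of L_f,L_g gives L₀ (≤ ord 2).
L = 20 - 8·Dx + Dx^2  (order 2).
h: a_k = 0, 18, 72, 132, 144, 492/5, 176/5, -232/35, -96/5, -4796/315, …
ICs: h(0) = 0, h′(0) = 18.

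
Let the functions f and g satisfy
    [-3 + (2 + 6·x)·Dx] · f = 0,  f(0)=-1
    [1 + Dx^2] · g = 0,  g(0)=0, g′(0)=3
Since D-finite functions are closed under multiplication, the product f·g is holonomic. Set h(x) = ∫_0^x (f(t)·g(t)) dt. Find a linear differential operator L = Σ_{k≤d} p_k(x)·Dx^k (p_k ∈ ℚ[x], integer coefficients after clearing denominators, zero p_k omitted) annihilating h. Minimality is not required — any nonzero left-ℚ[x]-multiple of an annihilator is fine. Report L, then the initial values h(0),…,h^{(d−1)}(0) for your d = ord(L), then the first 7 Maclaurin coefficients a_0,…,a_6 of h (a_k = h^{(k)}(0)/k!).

L = (31 + 24·x + 36·x^2)·Dx + (-12 - 36·x)·Dx^2 + (4 + 24·x + 36·x^2)·Dx^3  (order 3).
h: a_k = 0, 0, -3/2, -3/2, 31/32, -69/80, 5699/3840, …
ICs: h(0) = 0, h′(0) = 0, h′′(0) = -3.

f: a_k = -1, -3/2, 9/8, -27/16, 405/128, -1701/256, 15309/1024, …
g: a_k = 0, 3, 0, -1/2, 0, 1/40, 0, …
h₀=f·g: eliminate ⇒ L₀, order ≤ 1·2.
h=∫₀ˣh₀: take L = L₀·Dx.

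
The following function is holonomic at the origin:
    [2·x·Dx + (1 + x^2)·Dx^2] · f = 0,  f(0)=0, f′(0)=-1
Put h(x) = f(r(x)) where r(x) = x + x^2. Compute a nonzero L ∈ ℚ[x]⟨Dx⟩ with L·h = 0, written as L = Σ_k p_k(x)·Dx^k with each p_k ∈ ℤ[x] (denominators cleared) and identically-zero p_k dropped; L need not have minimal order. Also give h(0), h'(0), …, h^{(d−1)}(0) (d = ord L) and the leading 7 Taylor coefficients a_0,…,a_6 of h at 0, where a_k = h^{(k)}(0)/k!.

L = (-2 + 2·x + 8·x^2 + 12·x^3 + 6·x^4)·Dx + (1 + 2·x + x^2 + 4·x^3 + 5·x^4 + 2·x^5)·Dx^2  (order 2).
h: a_k = 0, -1, -1, 1/3, 1, 4/5, -2/3, …
ICs: h(0) = 0, h′(0) = -1.

f: a_k = 0, -1, 0, 1/3, 0, -1/5, 0, …
h₀=f(r): pull back L_f along r ⇒ L₀.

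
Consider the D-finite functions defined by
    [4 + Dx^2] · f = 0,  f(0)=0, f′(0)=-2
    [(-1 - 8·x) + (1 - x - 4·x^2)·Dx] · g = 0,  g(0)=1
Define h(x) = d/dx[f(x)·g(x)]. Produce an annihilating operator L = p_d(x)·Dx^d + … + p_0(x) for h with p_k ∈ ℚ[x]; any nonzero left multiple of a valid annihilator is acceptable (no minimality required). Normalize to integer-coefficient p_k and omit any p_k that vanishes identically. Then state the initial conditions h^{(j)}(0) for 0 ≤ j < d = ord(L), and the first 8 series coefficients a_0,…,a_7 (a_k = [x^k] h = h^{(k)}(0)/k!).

L = (18 - 8·x - 28·x^2 + 32·x^3 + 64·x^4) + (4 + 34·x + 24·x^2 + 64·x^3)·Dx + (-1 + x^2 + 8·x^3 + 16·x^4)·Dx^2  (order 2).
h: a_k = -2, -4, -26, -200/3, -258, -3548/5, -102262/45, -2010224/315, …
ICs: h(0) = -2, h′(0) = -4.

f: a_k = 0, -2, 0, 4/3, 0, -4/15, 0, 8/315, …
g: a_k = 1, 1, 5, 9, 29, 65, 181, 441, …
f·g: L₀ = L_f ⊗_s L_g, ord ≤ 2·1.
Derive L from L₀ (diff closure).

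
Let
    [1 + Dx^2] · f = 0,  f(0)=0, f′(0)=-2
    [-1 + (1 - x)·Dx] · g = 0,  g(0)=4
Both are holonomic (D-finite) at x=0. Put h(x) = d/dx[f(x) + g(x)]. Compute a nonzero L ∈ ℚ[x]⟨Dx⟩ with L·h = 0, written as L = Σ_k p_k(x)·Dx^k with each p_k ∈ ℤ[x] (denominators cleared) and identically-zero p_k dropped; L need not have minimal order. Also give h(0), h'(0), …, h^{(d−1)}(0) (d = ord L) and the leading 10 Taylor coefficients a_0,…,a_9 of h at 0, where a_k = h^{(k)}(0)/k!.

f: a_k = 0, -2, 0, 1/3, 0, -1/60, 0, 1/2520, 0, -1/181440, …
g: a_k = 4, 4, 4, 4, 4, 4, 4, 4, 4, 4, …
h₀=f+g: left-lcm gives L₀, ord ≤ 3.
Derive L from L₀ (diff closure).
L = (26 - 4·x + 2·x^2) + (-7 + 9·x - 3·x^2 + x^3)·Dx + (26 - 4·x + 2·x^2)·Dx^2 + (-7 + 9·x - 3·x^2 + x^3)·Dx^3  (order 3).
h: a_k = 2, 8, 13, 16, 239/12, 24, 10081/360, 32, 725759/20160, 40, …
ICs: h(0) = 2, h′(0) = 8, h′′(0) = 26.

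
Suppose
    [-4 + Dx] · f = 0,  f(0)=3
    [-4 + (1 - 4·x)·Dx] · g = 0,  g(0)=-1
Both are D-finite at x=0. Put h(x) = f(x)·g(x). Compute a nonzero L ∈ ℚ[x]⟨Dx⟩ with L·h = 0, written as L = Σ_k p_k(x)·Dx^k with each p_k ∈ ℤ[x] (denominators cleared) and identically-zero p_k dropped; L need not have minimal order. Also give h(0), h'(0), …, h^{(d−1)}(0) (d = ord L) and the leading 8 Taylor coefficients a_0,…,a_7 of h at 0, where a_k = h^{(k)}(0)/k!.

L = (8 - 16·x) + (-1 + 4·x)·Dx  (order 1).
h: a_k = -3, -24, -120, -512, -2080, -41728/5, -500992/15, -2805760/21, …
ICs: h(0) = -3.

f: a_k = 3, 12, 24, 32, 32, 128/5, 256/15, 1024/105, …
g: a_k = -1, -4, -16, -64, -256, -1024, -4096, -16384, …
Product ⇒ symmetric product L₀, ord ≤ 1.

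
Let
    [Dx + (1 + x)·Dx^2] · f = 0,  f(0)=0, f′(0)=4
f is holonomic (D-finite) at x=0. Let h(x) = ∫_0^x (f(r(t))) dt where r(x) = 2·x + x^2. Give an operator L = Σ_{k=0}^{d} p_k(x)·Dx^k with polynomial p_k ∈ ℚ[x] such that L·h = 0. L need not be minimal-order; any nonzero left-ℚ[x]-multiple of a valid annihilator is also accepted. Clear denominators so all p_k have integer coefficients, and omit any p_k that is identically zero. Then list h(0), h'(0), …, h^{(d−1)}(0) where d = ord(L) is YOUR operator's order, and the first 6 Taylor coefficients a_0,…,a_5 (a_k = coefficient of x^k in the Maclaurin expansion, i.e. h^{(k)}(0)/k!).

L = Dx^2 + (1 + x)·Dx^3  (order 3).
h: a_k = 0, 0, 4, -4/3, 2/3, -2/5, …
ICs: h(0) = 0, h′(0) = 0, h′′(0) = 8.

f: a_k = 0, 4, -2, 4/3, -1, 4/5, …
Change of var in L_f (x↦r) gives L₀.
∫: right-multiply L₀ by Dx.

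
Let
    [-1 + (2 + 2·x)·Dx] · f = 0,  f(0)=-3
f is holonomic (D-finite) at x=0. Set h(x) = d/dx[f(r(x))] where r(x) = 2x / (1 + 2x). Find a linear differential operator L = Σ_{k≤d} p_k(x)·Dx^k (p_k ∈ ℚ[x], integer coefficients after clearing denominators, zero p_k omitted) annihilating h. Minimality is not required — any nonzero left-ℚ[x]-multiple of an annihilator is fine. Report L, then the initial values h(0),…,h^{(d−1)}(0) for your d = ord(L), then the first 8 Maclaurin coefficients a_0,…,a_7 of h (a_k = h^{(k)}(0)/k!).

f: a_k = -3, -3/2, 3/8, -3/16, 15/128, -21/256, 63/1024, -99/2048, …
Change of var in L_f (x↦r) gives L₀.
h=h₀': d/dx-closure on L₀ ⇒ L.
L = (-5 - 16·x) + (-1 - 6·x - 8·x^2)·Dx  (order 1).
h: a_k = -3, 15, -117/2, 423/2, -5985/8, 21177/8, -151305/16, 547383/16, …
ICs: h(0) = -3.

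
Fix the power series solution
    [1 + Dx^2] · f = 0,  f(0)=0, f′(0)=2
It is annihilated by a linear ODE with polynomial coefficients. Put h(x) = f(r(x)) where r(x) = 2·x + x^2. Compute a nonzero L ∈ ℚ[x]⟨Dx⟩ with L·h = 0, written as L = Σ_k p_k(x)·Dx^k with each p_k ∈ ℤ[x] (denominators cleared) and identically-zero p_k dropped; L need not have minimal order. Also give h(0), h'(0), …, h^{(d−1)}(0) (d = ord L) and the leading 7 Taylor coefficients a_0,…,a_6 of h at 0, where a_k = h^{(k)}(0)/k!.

f: a_k = 0, 2, 0, -1/3, 0, 1/60, 0, …
Change of var in L_f (x↦r) gives L₀.
L = (4 + 12·x + 12·x^2 + 4·x^3) - Dx + (1 + x)·Dx^2  (order 2).
h: a_k = 0, 4, 2, -8/3, -4, -22/15, 1, …
ICs: h(0) = 0, h′(0) = 4.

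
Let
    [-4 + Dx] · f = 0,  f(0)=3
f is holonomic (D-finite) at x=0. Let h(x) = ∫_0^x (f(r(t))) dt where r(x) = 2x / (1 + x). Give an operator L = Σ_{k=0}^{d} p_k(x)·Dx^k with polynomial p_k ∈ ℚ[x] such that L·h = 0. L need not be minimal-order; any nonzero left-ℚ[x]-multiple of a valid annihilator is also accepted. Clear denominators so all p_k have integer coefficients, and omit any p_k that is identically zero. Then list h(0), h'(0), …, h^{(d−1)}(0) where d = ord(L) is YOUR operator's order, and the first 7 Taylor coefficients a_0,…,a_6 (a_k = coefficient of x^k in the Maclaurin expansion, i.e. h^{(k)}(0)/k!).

L = -8·Dx + (1 + 2·x + x^2)·Dx^2  (order 2).
h: a_k = 0, 3, 12, 24, 22, 8/5, -44/5, …
ICs: h(0) = 0, h′(0) = 3.

f: a_k = 3, 12, 24, 32, 32, 128/5, 256/15, …
h₀=f(r): pull back L_f along r ⇒ L₀.
h=∫h₀ ⇒ L = L₀·Dx.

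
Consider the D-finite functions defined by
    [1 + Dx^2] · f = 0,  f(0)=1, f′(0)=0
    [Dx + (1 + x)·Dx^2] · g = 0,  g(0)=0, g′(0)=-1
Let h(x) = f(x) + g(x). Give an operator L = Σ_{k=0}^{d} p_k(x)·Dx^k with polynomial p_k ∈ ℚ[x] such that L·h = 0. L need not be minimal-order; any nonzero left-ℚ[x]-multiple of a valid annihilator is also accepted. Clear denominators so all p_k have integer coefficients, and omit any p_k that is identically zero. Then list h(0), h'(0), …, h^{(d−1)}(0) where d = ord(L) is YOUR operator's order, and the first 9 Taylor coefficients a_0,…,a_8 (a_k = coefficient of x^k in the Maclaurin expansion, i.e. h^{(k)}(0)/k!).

L = (7 + 2·x + x^2)·Dx + (3 + 5·x + 3·x^2 + x^3)·Dx^2 + (7 + 2·x + x^2)·Dx^3 + (3 + 5·x + 3·x^2 + x^3)·Dx^4  (order 4).
h: a_k = 1, -1, 0, -1/3, 7/24, -1/5, 119/720, -1/7, 5041/40320, …
ICs: h(0) = 1, h′(0) = -1, h′′(0) = 0, h′′′(0) = -2.

f: a_k = 1, 0, -1/2, 0, 1/24, 0, -1/720, 0, 1/40320, …
g: a_k = 0, -1, 1/2, -1/3, 1/4, -1/5, 1/6, -1/7, 1/8, …
f+g: L₀ = lclm(L_f,L_g), ord ≤ 2+2.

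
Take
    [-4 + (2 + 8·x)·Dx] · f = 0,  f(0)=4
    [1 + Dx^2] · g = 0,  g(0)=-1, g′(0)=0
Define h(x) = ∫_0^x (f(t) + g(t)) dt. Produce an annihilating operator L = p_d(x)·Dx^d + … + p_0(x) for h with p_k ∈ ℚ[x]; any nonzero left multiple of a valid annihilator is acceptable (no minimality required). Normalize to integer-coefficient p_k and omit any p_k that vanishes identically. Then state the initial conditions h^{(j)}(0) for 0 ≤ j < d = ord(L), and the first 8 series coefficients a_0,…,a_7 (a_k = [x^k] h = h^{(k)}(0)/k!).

L = (-26 - 16·x - 32·x^2)·Dx + (-3 - 4·x + 48·x^2 + 64·x^3)·Dx^2 + (-26 - 16·x - 32·x^2)·Dx^3 + (-3 - 4·x + 48·x^2 + 64·x^3)·Dx^4  (order 4).
h: a_k = 0, 3, 4, -5/2, 4, -961/120, 56/3, -241919/5040, …
ICs: h(0) = 0, h′(0) = 3, h′′(0) = 8, h′′′(0) = -15.

f: a_k = 4, 8, -8, 16, -40, 112, -336, 1056, …
g: a_k = -1, 0, 1/2, 0, -1/24, 0, 1/720, 0, …
Sum ⇒ L₀ = lclm(L_f,L_g) in ℚ(x)⟨Dx⟩.
∫: right-multiply L₀ by Dx.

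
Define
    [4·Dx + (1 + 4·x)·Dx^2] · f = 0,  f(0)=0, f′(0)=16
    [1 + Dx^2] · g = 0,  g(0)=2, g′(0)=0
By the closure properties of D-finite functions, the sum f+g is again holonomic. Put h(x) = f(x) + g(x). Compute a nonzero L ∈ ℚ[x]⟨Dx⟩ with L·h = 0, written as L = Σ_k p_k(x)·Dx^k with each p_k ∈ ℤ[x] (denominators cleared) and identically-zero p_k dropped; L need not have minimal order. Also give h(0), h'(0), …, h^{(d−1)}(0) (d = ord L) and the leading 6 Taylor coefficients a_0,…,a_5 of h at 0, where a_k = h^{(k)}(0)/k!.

L = (388 + 32·x + 64·x^2)·Dx + (33 + 140·x + 48·x^2 + 64·x^3)·Dx^2 + (388 + 32·x + 64·x^2)·Dx^3 + (33 + 140·x + 48·x^2 + 64·x^3)·Dx^4  (order 4).
h: a_k = 2, 16, -33, 256/3, -3071/12, 4096/5, …
ICs: h(0) = 2, h′(0) = 16, h′′(0) = -66, h′′′(0) = 512.

f: a_k = 0, 16, -32, 256/3, -256, 4096/5, …
g: a_k = 2, 0, -1, 0, 1/12, 0, …
h₀=f+g: left-lcm gives L₀, ord ≤ 4.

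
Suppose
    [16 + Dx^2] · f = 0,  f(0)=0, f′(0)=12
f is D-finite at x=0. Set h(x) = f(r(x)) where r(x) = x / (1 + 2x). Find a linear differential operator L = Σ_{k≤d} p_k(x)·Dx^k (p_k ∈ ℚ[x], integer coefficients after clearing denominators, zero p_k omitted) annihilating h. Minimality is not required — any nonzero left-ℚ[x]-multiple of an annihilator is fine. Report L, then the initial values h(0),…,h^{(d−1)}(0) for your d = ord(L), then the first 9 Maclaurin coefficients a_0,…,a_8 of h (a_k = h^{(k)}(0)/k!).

f: a_k = 0, 12, 0, -32, 0, 128/5, 0, -1024/105, 0, …
h₀=f(r): pull back L_f along r ⇒ L₀.
L = 16 + (4 + 24·x + 48·x^2 + 32·x^3)·Dx + (1 + 8·x + 24·x^2 + 32·x^3 + 16·x^4)·Dx^2  (order 2).
h: a_k = 0, 12, -24, 16, 96, -2752/5, 1920, -565504/105, 194048/15, …
ICs: h(0) = 0, h′(0) = 12.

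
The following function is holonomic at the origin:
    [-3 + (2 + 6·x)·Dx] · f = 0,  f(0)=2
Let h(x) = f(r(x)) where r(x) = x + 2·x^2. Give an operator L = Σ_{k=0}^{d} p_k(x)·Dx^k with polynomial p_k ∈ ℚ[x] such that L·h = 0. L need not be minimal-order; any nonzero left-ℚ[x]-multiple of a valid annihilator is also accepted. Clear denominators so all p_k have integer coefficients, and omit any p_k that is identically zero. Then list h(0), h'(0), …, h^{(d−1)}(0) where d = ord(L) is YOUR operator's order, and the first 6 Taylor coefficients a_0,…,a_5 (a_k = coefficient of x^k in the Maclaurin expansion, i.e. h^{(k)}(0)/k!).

L = (-3 - 12·x) + (2 + 6·x + 12·x^2)·Dx  (order 1).
h: a_k = 2, 3, 15/4, -45/8, 315/64, 405/128, …
ICs: h(0) = 2.

f: a_k = 2, 3, -9/4, 27/8, -405/64, 1701/128, …
Change of var in L_f (x↦r) gives L₀.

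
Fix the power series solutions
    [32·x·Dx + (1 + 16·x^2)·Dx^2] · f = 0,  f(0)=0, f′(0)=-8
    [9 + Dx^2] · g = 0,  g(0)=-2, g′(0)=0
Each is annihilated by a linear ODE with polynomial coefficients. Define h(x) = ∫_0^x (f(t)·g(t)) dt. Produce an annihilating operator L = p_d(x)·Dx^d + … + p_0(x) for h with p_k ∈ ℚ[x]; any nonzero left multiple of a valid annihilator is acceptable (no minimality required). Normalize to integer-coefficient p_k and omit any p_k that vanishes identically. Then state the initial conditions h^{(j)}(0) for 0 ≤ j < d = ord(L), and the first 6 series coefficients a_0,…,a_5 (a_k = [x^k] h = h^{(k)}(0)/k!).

L = (16425 + 696384·x^2 + 2778624·x^4 + 11943936·x^6 + 47775744·x^8)·Dx + (23616·x + 543744·x^3 + 3981312·x^5 + 21233664·x^7)·Dx^2 + (2050 + 87168·x^2 + 470016·x^4 + 2654208·x^6 + 10616832·x^8)·Dx^3 + (2624·x + 60416·x^3 + 442368·x^5 + 2359296·x^7)·Dx^4 + (25 + 1088·x^2 + 17920·x^4 + 147456·x^6 + 589824·x^8)·Dx^5  (order 5).
h: a_k = 0, 0, 8, 0, -118/3, 0, …
ICs: h(0) = 0, h′(0) = 0, h′′(0) = 16, h′′′(0) = 0, h′′′′(0) = -944.

f: a_k = 0, -8, 0, 128/3, 0, -2048/5, …
g: a_k = -2, 0, 9, 0, -27/4, 0, …
h₀=f·g: eliminate ⇒ L₀, order ≤ 2·2.
Integrate: L := L₀·Dx.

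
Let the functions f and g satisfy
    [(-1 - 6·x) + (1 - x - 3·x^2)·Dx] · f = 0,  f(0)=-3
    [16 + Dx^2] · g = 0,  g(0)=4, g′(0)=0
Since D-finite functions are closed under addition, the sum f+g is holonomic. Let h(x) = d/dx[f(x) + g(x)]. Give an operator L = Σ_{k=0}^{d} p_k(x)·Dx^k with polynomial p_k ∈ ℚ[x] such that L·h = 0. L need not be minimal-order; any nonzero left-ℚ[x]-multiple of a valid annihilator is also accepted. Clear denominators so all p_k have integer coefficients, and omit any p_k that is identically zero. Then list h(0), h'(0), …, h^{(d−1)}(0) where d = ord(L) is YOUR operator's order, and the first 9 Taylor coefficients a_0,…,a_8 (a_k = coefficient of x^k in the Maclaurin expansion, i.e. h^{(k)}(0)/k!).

f: a_k = -3, -3, -12, -21, -57, -120, -291, -651, -1524, …
g: a_k = 4, 0, -32, 0, 128/3, 0, -1024/45, 0, 2048/315, …
Sum ⇒ L₀ = lclm(L_f,L_g) in ℚ(x)⟨Dx⟩.
h=h₀': d/dx-closure on L₀ ⇒ L.
L = (4672 + 20416·x + 66304·x^2 + 32640·x^3 + 66240·x^4 + 62208·x^5 + 62208·x^6) + (-464 - 2352·x + 3792·x^2 + 6752·x^3 - 2400·x^4 + 5184·x^5 + 24192·x^6 + 20736·x^7)·Dx + (292 + 1276·x + 4144·x^2 + 2040·x^3 + 4140·x^4 + 3888·x^5 + 3888·x^6)·Dx^2 + (-29 - 147·x + 237·x^2 + 422·x^3 - 150·x^4 + 324·x^5 + 1512·x^6 + 1296·x^7)·Dx^3  (order 3).
h: a_k = -3, -88, -63, -172/3, -600, -28238/15, -4557, -3824096/315, -31293, …
ICs: h(0) = -3, h′(0) = -88, h′′(0) = -126.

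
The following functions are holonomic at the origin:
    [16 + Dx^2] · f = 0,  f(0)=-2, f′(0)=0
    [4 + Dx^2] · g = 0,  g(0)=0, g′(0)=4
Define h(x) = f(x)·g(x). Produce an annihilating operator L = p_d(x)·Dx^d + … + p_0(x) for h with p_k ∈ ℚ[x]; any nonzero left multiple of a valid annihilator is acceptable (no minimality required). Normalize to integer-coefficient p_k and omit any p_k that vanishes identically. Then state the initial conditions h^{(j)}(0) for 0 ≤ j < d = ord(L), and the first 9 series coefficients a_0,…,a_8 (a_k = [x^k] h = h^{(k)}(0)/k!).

f: a_k = -2, 0, 16, 0, -64/3, 0, 512/45, 0, -1024/315, …
g: a_k = 0, 4, 0, -8/3, 0, 8/15, 0, -16/315, 0, …
Sym-product of L_f,L_g gives L₀ (≤ ord 4).
L = 144 + 40·Dx^2 + Dx^4  (order 4).
h: a_k = 0, -8, 0, 208/3, 0, -1936/15, 0, 34976/315, 0, …
ICs: h(0) = 0, h′(0) = -8, h′′(0) = 0, h′′′(0) = 416.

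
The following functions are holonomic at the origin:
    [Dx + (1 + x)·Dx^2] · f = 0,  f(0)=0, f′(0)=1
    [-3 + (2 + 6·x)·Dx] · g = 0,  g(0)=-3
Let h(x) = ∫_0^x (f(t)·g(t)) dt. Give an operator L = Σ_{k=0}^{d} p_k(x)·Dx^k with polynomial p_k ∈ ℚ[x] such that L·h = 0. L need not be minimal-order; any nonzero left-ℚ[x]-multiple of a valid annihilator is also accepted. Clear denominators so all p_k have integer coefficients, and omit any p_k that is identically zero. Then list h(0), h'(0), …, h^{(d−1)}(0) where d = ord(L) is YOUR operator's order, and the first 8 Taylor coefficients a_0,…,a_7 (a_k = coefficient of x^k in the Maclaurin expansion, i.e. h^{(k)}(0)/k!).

L = (21 + 9·x)·Dx + (-8 - 24·x)·Dx^2 + (4 + 28·x + 60·x^2 + 36·x^3)·Dx^3  (order 3).
h: a_k = 0, 0, -3/2, -1, 37/32, -3/2, 2917/1280, -17671/4480, …
ICs: h(0) = 0, h′(0) = 0, h′′(0) = -3.

f: a_k = 0, 1, -1/2, 1/3, -1/4, 1/5, -1/6, 1/7, …
g: a_k = -3, -9/2, 27/8, -81/16, 1215/128, -5103/256, 45927/1024, -216513/2048, …
Sym-product of L_f,L_g gives L₀ (≤ ord 2).
Integrate: L := L₀·Dx.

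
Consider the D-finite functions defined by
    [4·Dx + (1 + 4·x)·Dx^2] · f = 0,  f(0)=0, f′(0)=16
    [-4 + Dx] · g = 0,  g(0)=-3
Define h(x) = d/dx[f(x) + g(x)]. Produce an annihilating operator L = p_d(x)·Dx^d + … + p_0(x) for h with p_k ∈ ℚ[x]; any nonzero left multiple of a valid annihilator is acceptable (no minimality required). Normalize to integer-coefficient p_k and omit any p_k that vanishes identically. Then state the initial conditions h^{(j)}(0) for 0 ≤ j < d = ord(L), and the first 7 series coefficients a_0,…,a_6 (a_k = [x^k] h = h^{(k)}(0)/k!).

f: a_k = 0, 16, -32, 256/3, -256, 4096/5, -8192/3, …
g: a_k = -3, -12, -24, -32, -32, -128/5, -256/15, …
Sum ⇒ L₀ = lclm(L_f,L_g) in ℚ(x)⟨Dx⟩.
Differentiate: ansatz ord ≤ ord L₀ ⇒ L.
L = (-24 - 32·x) + (2 - 16·x - 32·x^2)·Dx + (1 + 6·x + 8·x^2)·Dx^2  (order 2).
h: a_k = 4, -112, 160, -1152, 3968, -82432/5, 982016/15, …
ICs: h(0) = 4, h′(0) = -112.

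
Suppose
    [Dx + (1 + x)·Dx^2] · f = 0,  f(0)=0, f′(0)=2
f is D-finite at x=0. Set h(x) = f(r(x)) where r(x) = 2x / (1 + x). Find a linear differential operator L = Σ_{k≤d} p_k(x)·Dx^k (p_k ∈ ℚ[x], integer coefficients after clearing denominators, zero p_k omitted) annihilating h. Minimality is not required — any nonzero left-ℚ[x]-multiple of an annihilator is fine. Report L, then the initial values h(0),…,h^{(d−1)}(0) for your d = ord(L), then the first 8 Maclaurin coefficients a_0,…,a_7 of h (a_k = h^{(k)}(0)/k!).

L = (4 + 6·x)·Dx + (1 + 4·x + 3·x^2)·Dx^2  (order 2).
h: a_k = 0, 4, -8, 52/3, -40, 484/5, -728/3, 4372/7, …
ICs: h(0) = 0, h′(0) = 4.

f: a_k = 0, 2, -1, 2/3, -1/2, 2/5, -1/3, 2/7, …
Substitute x→r, Dx→(1/r')Dx; clear ⇒ L₀.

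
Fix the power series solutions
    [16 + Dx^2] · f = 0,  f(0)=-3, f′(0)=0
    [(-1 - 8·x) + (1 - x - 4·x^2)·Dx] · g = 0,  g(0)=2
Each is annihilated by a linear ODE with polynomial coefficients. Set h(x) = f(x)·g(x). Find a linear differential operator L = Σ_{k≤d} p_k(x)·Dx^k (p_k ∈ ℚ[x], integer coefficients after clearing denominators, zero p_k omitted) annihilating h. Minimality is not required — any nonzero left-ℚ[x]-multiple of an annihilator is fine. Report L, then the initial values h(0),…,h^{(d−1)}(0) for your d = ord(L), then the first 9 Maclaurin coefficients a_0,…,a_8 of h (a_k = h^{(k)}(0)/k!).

L = (-8 + 16·x + 64·x^2) + (2 + 16·x)·Dx + (-1 + x + 4·x^2)·Dx^2  (order 2).
h: a_k = -6, -6, 18, -6, 2, -22, 302/15, -1018/15, 102/35, …
ICs: h(0) = -6, h′(0) = -6.

f: a_k = -3, 0, 24, 0, -32, 0, 256/15, 0, -512/105, …
g: a_k = 2, 2, 10, 18, 58, 130, 362, 882, 2330, …
h₀=f·g: eliminate ⇒ L₀, order ≤ 2·1.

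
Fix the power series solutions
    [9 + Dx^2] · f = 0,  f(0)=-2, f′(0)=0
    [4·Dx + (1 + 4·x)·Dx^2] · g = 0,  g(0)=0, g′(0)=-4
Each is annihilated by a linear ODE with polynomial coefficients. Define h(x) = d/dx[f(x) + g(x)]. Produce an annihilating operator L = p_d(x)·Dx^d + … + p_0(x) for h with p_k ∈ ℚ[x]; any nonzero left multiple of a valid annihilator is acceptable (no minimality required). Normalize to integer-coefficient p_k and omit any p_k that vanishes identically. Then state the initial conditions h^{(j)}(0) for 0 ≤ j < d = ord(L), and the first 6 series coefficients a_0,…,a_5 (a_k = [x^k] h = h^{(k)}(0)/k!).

L = (3780 + 2592·x + 5184·x^2) + (369 + 2124·x + 3888·x^2 + 5184·x^3)·Dx + (420 + 288·x + 576·x^2)·Dx^2 + (41 + 236·x + 432·x^2 + 576·x^3)·Dx^3  (order 3).
h: a_k = -4, 34, -64, 229, -1024, 82163/20, …
ICs: h(0) = -4, h′(0) = 34, h′′(0) = -128.

f: a_k = -2, 0, 9, 0, -27/4, 0, …
g: a_k = 0, -4, 8, -64/3, 64, -1024/5, …
f+g: L₀ = lclm(L_f,L_g), ord ≤ 2+2.
Differentiate: ansatz ord ≤ ord L₀ ⇒ L.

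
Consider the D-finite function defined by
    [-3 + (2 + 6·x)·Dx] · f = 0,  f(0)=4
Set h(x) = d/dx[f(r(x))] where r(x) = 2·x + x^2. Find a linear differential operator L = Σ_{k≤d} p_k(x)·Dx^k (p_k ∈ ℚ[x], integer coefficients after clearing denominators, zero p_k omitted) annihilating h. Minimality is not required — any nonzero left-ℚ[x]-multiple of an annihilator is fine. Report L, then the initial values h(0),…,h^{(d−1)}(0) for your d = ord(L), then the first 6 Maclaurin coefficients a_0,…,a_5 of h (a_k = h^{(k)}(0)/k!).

f: a_k = 4, 6, -9/2, 27/4, -405/32, 1701/64, …
f∘r: x↦r, Dx↦Dx/r' in L_f ⇒ L₀.
Derive L from L₀ (diff closure).
L = -2 + (-1 - 7·x - 9·x^2 - 3·x^3)·Dx  (order 1).
h: a_k = 12, -24, 108, -504, 2430, -11988, …
ICs: h(0) = 12.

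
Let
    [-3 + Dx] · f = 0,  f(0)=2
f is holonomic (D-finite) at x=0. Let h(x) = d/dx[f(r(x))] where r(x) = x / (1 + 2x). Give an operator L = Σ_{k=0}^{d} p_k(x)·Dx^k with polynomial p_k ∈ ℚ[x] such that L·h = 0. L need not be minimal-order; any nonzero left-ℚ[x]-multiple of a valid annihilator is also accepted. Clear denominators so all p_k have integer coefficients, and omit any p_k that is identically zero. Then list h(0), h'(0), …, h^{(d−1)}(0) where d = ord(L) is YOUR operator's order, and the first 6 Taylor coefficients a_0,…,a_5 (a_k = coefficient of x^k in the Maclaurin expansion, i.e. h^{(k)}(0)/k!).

L = (-1 - 8·x) + (-1 - 4·x - 4·x^2)·Dx  (order 1).
h: a_k = 6, -6, -9, 51, -519/4, 4743/20, …
ICs: h(0) = 6.

f: a_k = 2, 6, 9, 9, 27/4, 81/20, …
f∘r: x↦r, Dx↦Dx/r' in L_f ⇒ L₀.
h=h₀': d/dx-closure on L₀ ⇒ L.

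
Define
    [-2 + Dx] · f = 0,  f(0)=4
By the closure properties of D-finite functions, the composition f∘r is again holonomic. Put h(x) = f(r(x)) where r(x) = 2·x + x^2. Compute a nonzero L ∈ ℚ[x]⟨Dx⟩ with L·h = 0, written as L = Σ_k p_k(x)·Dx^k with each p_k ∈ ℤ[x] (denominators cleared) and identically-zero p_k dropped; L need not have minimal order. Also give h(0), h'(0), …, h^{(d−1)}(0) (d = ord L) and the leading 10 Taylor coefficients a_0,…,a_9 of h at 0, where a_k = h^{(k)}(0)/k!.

f: a_k = 4, 8, 8, 16/3, 8/3, 16/15, 16/45, 32/315, 8/315, 16/2835, …
h₀=f(r): pull back L_f along r ⇒ L₀.
L = (-4 - 4·x) + Dx  (order 1).
h: a_k = 4, 16, 40, 224/3, 344/3, 2272/15, 7984/45, 11840/63, 57544/315, 466976/2835, …
ICs: h(0) = 4.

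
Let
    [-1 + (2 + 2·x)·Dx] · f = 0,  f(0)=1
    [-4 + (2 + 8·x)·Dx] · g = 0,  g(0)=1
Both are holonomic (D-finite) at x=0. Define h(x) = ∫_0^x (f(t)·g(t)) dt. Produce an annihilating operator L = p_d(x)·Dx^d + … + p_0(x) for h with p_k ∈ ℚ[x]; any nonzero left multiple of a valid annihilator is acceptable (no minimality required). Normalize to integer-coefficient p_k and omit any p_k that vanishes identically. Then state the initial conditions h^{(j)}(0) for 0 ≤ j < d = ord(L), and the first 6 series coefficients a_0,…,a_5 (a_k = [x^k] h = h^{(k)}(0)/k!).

f: a_k = 1, 1/2, -1/8, 1/16, -5/128, 7/256, …
g: a_k = 1, 2, -2, 4, -10, 28, …
f·g: L₀ = L_f ⊗_s L_g, ord ≤ 1·1.
h=∫h₀ ⇒ L = L₀·Dx.
L = (-5 - 8·x)·Dx + (2 + 10·x + 8·x^2)·Dx^2  (order 2).
h: a_k = 0, 1, 5/4, -3/8, 45/64, -981/640, …
ICs: h(0) = 0, h′(0) = 1.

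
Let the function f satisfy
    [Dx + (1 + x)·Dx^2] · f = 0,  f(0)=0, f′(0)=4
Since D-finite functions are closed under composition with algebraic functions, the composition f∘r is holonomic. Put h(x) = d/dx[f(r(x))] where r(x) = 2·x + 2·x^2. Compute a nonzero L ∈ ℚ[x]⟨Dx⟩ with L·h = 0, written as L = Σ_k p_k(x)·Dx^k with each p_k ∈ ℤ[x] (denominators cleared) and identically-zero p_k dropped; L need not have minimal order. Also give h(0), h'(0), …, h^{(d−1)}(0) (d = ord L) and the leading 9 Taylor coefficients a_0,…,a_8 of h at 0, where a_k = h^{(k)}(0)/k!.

f: a_k = 0, 4, -2, 4/3, -1, 4/5, -2/3, 4/7, -1/2, …
f∘r: x↦r, Dx↦Dx/r' in L_f ⇒ L₀.
Differentiate: ansatz ord ≤ ord L₀ ⇒ L.
L = (4·x + 4·x^2) + (1 + 4·x + 6·x^2 + 4·x^3)·Dx  (order 1).
h: a_k = 8, 0, -16, 32, -32, 0, 64, -128, 128, …
ICs: h(0) = 8.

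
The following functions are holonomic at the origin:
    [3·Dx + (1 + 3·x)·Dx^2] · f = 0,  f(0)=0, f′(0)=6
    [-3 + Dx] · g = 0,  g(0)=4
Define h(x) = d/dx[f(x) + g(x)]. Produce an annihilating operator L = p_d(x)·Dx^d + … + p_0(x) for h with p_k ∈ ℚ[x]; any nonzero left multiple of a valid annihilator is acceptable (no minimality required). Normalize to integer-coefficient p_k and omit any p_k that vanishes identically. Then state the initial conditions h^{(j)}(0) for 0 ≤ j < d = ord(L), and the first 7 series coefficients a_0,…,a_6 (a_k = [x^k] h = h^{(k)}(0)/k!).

L = (-27 - 27·x) + (3 - 18·x - 27·x^2)·Dx + (2 + 9·x + 9·x^2)·Dx^2  (order 2).
h: a_k = 18, 18, 108, -108, 1053/2, -14337/10, 87723/20, …
ICs: h(0) = 18, h′(0) = 18.

f: a_k = 0, 6, -9, 18, -81/2, 486/5, -243, …
g: a_k = 4, 12, 18, 18, 27/2, 81/10, 81/20, …
h₀=f+g: left-lcm gives L₀, ord ≤ 3.
Differentiate: ansatz ord ≤ ord L₀ ⇒ L.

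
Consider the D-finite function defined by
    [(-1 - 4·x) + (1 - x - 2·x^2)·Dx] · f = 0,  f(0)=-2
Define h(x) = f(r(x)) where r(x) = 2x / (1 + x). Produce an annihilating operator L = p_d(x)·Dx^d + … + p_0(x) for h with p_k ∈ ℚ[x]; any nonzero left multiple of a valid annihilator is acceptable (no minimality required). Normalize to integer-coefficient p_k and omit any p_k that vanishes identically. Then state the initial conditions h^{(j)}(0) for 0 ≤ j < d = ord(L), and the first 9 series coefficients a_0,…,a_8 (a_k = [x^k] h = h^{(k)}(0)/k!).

L = (2 + 18·x) + (-1 - x + 9·x^2 + 9·x^3)·Dx  (order 1).
h: a_k = -2, -4, -20, -36, -180, -324, -1620, -2916, -14580, …
ICs: h(0) = -2.

f: a_k = -2, -2, -6, -10, -22, -42, -86, -170, -342, …
Change of var in L_f (x↦r) gives L₀.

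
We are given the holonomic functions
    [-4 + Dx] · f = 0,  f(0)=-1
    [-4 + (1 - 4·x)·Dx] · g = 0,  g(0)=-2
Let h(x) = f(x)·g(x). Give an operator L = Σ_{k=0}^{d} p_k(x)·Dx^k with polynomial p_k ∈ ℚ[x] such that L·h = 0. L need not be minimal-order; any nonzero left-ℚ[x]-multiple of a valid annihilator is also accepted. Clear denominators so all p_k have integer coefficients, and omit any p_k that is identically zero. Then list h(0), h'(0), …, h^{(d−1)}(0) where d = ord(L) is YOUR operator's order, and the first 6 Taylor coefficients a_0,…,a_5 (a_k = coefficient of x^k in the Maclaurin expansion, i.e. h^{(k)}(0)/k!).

f: a_k = -1, -4, -8, -32/3, -32/3, -128/15, …
g: a_k = -2, -8, -32, -128, -512, -2048, …
L₀ := L_f ⊗_s L_g (sym. prod.), ord ≤ 1.
L = (8 - 16·x) + (-1 + 4·x)·Dx  (order 1).
h: a_k = 2, 16, 80, 1024/3, 4160/3, 83456/15, …
ICs: h(0) = 2.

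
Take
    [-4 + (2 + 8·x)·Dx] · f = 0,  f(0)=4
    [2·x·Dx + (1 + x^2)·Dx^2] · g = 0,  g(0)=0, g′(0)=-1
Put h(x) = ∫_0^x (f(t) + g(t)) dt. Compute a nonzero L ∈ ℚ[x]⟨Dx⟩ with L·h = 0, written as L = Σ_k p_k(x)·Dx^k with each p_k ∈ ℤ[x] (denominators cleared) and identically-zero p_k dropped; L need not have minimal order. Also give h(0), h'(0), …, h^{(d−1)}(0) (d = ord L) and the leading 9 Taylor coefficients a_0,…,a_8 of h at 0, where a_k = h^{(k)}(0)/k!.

L = (-2 - 20·x + 6·x^2 + 12·x^3)·Dx^2 + (-7 - 8·x - 25·x^2 + 24·x^3 + 42·x^4)·Dx^3 + (-1 - 3·x + 6·x^2 + 9·x^3 + 7·x^4 + 12·x^5)·Dx^4  (order 4).
h: a_k = 0, 4, 7/2, -8/3, 49/12, -8, 559/30, -48, 7393/56, …
ICs: h(0) = 0, h′(0) = 4, h′′(0) = 7, h′′′(0) = -16.

f: a_k = 4, 8, -8, 16, -40, 112, -336, 1056, -3432, …
g: a_k = 0, -1, 0, 1/3, 0, -1/5, 0, 1/7, 0, …
h₀=f+g: left-lcm gives L₀, ord ≤ 3.
h=∫₀ˣh₀: take L = L₀·Dx.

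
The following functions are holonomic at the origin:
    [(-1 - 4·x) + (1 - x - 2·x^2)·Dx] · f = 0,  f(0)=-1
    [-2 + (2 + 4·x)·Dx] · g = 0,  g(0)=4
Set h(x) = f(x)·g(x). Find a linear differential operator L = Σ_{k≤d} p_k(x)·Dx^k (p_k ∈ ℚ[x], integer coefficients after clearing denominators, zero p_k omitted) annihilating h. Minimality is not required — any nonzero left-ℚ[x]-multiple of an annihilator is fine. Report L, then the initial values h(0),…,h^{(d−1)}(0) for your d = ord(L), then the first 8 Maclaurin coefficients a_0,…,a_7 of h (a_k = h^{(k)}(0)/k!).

L = (2 + 5·x + 6·x^2) + (-1 - x + 4·x^2 + 4·x^3)·Dx  (order 1).
h: a_k = -4, -8, -14, -32, -115/2, -125, -939/4, -493, …
ICs: h(0) = -4.

f: a_k = -1, -1, -3, -5, -11, -21, -43, -85, …
g: a_k = 4, 4, -2, 2, -5/2, 7/2, -21/4, 33/4, …
Sym-product of L_f,L_g gives L₀ (≤ ord 1).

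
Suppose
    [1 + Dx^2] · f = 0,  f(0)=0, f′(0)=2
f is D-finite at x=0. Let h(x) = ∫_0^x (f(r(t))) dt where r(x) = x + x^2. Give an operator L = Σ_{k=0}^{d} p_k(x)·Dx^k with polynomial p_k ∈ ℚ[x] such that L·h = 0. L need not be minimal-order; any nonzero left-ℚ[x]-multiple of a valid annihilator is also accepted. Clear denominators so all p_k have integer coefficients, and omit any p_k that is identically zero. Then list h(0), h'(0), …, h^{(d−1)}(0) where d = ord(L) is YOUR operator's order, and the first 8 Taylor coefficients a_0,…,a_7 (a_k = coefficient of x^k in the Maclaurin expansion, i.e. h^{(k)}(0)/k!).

L = (1 + 6·x + 12·x^2 + 8·x^3)·Dx - 2·Dx^2 + (1 + 2·x)·Dx^3  (order 3).
h: a_k = 0, 0, 1, 2/3, -1/12, -1/5, -59/360, -1/28, …
ICs: h(0) = 0, h′(0) = 0, h′′(0) = 2.

f: a_k = 0, 2, 0, -1/3, 0, 1/60, 0, -1/2520, …
Substitute x→r, Dx→(1/r')Dx; clear ⇒ L₀.
Integrate: L := L₀·Dx.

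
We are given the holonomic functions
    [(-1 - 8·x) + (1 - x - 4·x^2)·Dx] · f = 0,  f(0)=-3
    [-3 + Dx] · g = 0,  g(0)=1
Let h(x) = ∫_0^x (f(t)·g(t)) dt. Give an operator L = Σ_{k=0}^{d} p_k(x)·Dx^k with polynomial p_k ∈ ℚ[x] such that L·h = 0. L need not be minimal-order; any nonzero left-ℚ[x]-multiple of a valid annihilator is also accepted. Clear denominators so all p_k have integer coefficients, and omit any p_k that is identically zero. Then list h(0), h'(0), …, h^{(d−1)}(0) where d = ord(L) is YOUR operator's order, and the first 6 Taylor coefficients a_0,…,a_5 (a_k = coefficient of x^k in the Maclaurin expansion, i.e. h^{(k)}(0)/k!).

f: a_k = -3, -3, -15, -27, -87, -195, …
g: a_k = 1, 3, 9/2, 9/2, 27/8, 81/40, …
Sym-product of L_f,L_g gives L₀ (≤ ord 1).
Integrate: L := L₀·Dx.
L = (4 + 5·x - 12·x^2)·Dx + (-1 + x + 4·x^2)·Dx^2  (order 2).
h: a_k = 0, -3, -6, -25/2, -99/4, -2073/40, …
ICs: h(0) = 0, h′(0) = -3.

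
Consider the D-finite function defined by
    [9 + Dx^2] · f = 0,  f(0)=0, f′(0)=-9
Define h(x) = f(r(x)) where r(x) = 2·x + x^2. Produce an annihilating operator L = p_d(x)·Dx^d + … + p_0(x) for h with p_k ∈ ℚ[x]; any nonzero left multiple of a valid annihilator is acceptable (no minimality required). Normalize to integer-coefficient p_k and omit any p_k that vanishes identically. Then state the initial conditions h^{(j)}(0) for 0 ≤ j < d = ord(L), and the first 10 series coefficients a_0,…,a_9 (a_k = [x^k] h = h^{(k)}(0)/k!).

f: a_k = 0, -9, 0, 27/2, 0, -243/40, 0, 729/560, 0, -729/4480, …
h₀=f(r): pull back L_f along r ⇒ L₀.
L = (36 + 108·x + 108·x^2 + 36·x^3) - Dx + (1 + x)·Dx^2  (order 2).
h: a_k = 0, -18, -9, 108, 162, -567/5, -945/2, -11178/35, 1701/5, 102303/140, …
ICs: h(0) = 0, h′(0) = -18.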